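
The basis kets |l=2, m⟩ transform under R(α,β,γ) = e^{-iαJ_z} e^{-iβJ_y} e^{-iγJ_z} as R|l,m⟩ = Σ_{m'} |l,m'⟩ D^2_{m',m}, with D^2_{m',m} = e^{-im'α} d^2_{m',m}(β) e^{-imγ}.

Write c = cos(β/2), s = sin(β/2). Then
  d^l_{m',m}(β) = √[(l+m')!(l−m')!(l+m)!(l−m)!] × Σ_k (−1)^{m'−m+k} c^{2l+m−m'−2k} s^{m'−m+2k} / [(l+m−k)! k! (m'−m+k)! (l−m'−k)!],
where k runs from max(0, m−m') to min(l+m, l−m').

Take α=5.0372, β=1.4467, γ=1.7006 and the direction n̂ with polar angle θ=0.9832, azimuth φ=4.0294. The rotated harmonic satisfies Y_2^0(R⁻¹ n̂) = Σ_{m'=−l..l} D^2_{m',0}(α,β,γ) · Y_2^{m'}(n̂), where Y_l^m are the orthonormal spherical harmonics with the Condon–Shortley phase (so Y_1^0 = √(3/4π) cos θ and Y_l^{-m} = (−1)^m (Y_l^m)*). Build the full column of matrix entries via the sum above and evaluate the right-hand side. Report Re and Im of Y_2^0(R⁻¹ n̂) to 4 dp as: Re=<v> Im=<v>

Re=-0.0699 Im=0.0000

Need the full column D^2_{m',0} for m'=−2..2 at α=5.0372, β=1.4467, γ=1.7006.
cos(β/2)=0.749593, sin(β/2)=0.661900
d^2_{-2,0}: single k=2 term ⇒ +0.602990;  D = -0.480169-0.364740i
d^2_{-1,0}: k∈[1..2] ⇒ +0.682879 -0.532448 = +0.150431;  D = +0.048007-0.142565i
d^2_{0,0}: k∈[0..2] ⇒ +0.315719 -0.984679 +0.191941 = -0.477018;  D = -0.477018+0.000000i
d^2_{1,0}: k∈[0..1] ⇒ -0.682879 +0.532448 = -0.150431;  D = -0.048007-0.142565i
d^2_{2,0}: single k=0 term ⇒ +0.602990;  D = -0.480169+0.364740i
Y_2^{m'}(θ=0.9832,φ=4.0294) and Σ D·Y over m':
  (-0.4802-0.3647i)·(-0.0544-0.2620i)  (+0.0480-0.1426i)·(-0.2250+0.2765i)  (-0.4770+0.0000i)·(-0.0246+0.0000i)  (-0.0480-0.1426i)·(+0.2250+0.2765i)  (-0.4802+0.3647i)·(-0.0544+0.2620i)
Y_2^0(R⁻¹ n̂) = -0.069864+0.000000i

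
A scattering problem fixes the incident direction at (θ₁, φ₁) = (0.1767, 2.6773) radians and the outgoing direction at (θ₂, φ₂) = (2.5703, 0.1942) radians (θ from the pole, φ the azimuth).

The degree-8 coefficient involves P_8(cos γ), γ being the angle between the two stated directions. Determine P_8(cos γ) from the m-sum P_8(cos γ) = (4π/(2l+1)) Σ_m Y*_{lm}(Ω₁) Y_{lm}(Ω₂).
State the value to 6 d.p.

Expand P_8 via completeness: Σ_{m} conj(Y_{8,m}) at Ω₁ times Y_{8,m} at Ω₂ —
  m=-8: (-0.00000 + 0.00000j) × (0.00006 - 0.00377j) = 0.00000 + 0.00000j  (running Σ = 0.00000 + 0.00000j)
  m=-7: (0.00001 - 0.00000j) × (-0.00492 + 0.02292j) = -0.00000 + 0.00000j  (running Σ = -0.00000 + 0.00000j)
  m=-6: (-0.00014 - 0.00005j) × (0.03569 - 0.08311j) = -0.00001 + 0.00001j  (running Σ = -0.00001 + 0.00001j)
  m=-5: (0.00106 + 0.00113j) × (-0.13590 + 0.19873j) = -0.00037 + 0.00006j  (running Σ = -0.00038 + 0.00007j)
  m=-4: (-0.00336 - 0.01142j) × (0.31243 - 0.30711j) = -0.00456 - 0.00253j  (running Σ = -0.00493 - 0.00247j)
  m=-3: (-0.01193 + 0.06633j) × (-0.40063 + 0.26397j) = -0.01273 - 0.02972j  (running Σ = -0.01767 - 0.03219j)
  m=-2: (0.16017 - 0.21413j) × (0.12359 - 0.05057j) = 0.00897 - 0.03457j  (running Σ = -0.00870 - 0.06676j)
  m=-1: (-0.58166 + 0.29130j) × (0.35966 - 0.07074j) = -0.18859 + 0.14591j  (running Σ = -0.19729 + 0.07916j)
  m=0: (0.59503 + 0.00000j) × (-0.26608 + 0.00000j) = -0.15832 + 0.00000j  (running Σ = -0.35562 + 0.07916j)
  m=1: (0.58166 + 0.29130j) × (-0.35966 - 0.07074j) = -0.18859 - 0.14591j  (running Σ = -0.54421 - 0.06676j)
  m=2: (0.16017 + 0.21413j) × (0.12359 + 0.05057j) = 0.00897 + 0.03457j  (running Σ = -0.53524 - 0.03219j)
  m=3: (0.01193 + 0.06633j) × (0.40063 + 0.26397j) = -0.01273 + 0.02972j  (running Σ = -0.54797 - 0.00247j)
  m=4: (-0.00336 + 0.01142j) × (0.31243 + 0.30711j) = -0.00456 + 0.00253j  (running Σ = -0.55253 + 0.00007j)
  m=5: (-0.00106 + 0.00113j) × (0.13590 + 0.19873j) = -0.00037 - 0.00006j  (running Σ = -0.55290 + 0.00001j)
  m=6: (-0.00014 + 0.00005j) × (0.03569 + 0.08311j) = -0.00001 - 0.00001j  (running Σ = -0.55291 + 0.00000j)
  m=7: (-0.00001 - 0.00000j) × (0.00492 + 0.02292j) = -0.00000 - 0.00000j  (running Σ = -0.55291 + 0.00000j)
  m=8: (-0.00000 - 0.00000j) × (0.00006 + 0.00377j) = 0.00000 - 0.00000j  (running Σ = -0.55291 - 0.00000j)
Total Σ_m = -0.55291 - 0.00000j. Multiply by 0.739198: -0.40871 - 0.00000j. P_8(cos γ) = -0.408708

-0.408708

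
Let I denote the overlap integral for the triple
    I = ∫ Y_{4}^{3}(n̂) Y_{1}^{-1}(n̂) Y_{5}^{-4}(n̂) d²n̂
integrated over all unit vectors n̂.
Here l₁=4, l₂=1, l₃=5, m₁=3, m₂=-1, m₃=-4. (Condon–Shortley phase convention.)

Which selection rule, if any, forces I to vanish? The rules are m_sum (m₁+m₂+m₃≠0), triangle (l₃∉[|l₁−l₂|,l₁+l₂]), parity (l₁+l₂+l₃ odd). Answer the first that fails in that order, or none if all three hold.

m₁+m₂+m₃ = 3 − 1 − 4 = -2  ✗
triangle: |4−1|=3 ≤ l₃=5 ≤ 4+1=5
parity: l₁+l₂+l₃ = 10 is even

m_sum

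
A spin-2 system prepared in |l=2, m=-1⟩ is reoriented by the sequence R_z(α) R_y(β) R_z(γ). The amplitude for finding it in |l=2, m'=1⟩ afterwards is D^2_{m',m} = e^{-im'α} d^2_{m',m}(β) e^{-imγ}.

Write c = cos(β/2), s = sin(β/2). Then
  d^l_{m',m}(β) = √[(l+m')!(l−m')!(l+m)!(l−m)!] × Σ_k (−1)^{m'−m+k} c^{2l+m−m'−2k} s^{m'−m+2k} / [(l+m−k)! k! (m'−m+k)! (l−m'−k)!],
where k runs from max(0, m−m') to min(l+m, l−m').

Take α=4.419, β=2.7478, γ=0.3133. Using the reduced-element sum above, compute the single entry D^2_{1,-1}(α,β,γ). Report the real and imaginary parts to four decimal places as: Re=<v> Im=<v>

Split into d^2_{1,-1}(β=2.7478) × two z-phases.
Half-angle: c=0.195627, s=0.980678. N=√(6·1·1·6)=6.000000
The bounds max(0,m−m')=0 and min(l+m,l−m')=1 give 2 terms
  k=0: (−1)^2·6.0000/(2)·0.1956^2·0.9807^2 = +0.110416
  k=1: (−1)^3·6.0000/(6)·0.1956^0·0.9807^4 = -0.924925
d^2_{1,-1}(2.7478) = +0.110416 -0.924925 = -0.814510
D = (-0.289198+0.957269i)·(-0.814510)·(+0.951322+0.308200i) = +0.464393-0.669152i

Re=0.4644 Im=-0.6692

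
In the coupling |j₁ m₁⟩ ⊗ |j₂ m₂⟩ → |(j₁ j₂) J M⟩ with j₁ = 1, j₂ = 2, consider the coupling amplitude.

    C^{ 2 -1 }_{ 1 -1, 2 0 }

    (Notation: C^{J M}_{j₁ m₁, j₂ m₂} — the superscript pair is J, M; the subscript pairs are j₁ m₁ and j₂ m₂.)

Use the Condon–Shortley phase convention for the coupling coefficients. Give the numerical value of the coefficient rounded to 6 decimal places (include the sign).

-0.707107

j₁+j₂−J=1  J+j₁−j₂=1  J−j₁+j₂=3  j₁+j₂+J+1=6
(j₁±m₁, j₂±m₂, J±M) = (0,2,2,2,1,3)
P² = 2
sum k=1..1:
  [1] −1/2 = -1/2
S = -1/2
C² = P²·S² = 1/2 ; C = -0.707107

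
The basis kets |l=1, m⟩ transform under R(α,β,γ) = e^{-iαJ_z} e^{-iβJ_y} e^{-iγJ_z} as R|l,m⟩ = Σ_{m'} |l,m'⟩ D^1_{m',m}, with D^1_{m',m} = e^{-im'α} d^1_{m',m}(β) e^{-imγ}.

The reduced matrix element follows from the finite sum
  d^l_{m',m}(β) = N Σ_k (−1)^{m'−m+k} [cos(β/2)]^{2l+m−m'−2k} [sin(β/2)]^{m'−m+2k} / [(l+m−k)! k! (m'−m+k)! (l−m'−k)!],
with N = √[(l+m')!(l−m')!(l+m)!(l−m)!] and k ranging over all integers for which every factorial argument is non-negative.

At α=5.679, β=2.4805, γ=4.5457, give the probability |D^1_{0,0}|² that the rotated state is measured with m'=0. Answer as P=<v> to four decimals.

P=0.6230

Split into d^1_{0,0}(β=2.4805) × two z-phases.
c=cos(2.480500/2)=0.324560, s=sin(2.480500/2)=0.945865; N=√[1·1·1·1]=1.000000
k: max(0,(0)−(0))=0 … min(1+(0),1−(0))=1
  k=0: (−1)^0·1.0000/(1)·0.3246^2·0.9459^0 = +0.105339
  k=1: (−1)^1·1.0000/(1)·0.3246^0·0.9459^2 = -0.894661
d^1_{0,0}(2.4805) = +0.105339 -0.894661 = -0.789322
|D^1_{0,0}|² = |d^1_{0,0}(β)|² = (-0.789322)² = 0.623029 (the z-rotation phases have unit modulus)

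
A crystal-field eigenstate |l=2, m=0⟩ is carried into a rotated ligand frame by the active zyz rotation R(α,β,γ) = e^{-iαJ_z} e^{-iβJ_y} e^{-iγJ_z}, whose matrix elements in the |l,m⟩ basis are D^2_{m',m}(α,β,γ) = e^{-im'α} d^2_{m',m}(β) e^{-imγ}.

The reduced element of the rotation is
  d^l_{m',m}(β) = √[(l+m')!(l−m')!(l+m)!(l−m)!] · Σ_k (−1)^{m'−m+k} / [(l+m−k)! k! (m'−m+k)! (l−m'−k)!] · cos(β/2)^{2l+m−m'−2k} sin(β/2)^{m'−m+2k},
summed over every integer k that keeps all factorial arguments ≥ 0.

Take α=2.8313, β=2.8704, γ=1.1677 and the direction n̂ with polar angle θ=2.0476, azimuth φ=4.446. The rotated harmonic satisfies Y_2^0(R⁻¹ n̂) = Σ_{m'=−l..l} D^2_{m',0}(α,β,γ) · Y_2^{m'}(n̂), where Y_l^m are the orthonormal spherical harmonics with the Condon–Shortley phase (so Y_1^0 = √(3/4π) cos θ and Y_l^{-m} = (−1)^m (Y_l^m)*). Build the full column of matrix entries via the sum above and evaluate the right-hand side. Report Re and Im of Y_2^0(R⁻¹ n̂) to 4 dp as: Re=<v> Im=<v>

Need the full column D^2_{m',0} for m'=−2..2 at α=2.8313, β=2.8704, γ=1.1677.
cos(β/2)=0.135181, sin(β/2)=0.990821
d^2_{-2,0}: single k=2 term ⇒ +0.043944;  D = +0.035750-0.025554i
d^2_{-1,0}: k∈[1..2] ⇒ +0.005995 -0.322090 = -0.316095;  D = +0.300999-0.096516i
d^2_{0,0}: k∈[0..2] ⇒ +0.000334 -0.071760 +0.963786 = +0.892360;  D = +0.892360+0.000000i
d^2_{1,0}: k∈[0..1] ⇒ -0.005995 +0.322090 = +0.316095;  D = -0.300999-0.096516i
d^2_{2,0}: single k=0 term ⇒ +0.043944;  D = +0.035750+0.025554i
Y_2^{m'}(θ=2.0476,φ=4.446) and Σ D·Y over m':
  (+0.0358-0.0256i)·(-0.2627-0.1549i)  (+0.3010-0.0965i)·(+0.0829-0.3039i)  (+0.8924+0.0000i)·(-0.1161+0.0000i)  (-0.3010-0.0965i)·(-0.0829-0.3039i)  (+0.0358+0.0256i)·(-0.2627+0.1549i)
Y_2^0(R⁻¹ n̂) = -0.139039-0.000000i

Re=-0.1390 Im=0.0000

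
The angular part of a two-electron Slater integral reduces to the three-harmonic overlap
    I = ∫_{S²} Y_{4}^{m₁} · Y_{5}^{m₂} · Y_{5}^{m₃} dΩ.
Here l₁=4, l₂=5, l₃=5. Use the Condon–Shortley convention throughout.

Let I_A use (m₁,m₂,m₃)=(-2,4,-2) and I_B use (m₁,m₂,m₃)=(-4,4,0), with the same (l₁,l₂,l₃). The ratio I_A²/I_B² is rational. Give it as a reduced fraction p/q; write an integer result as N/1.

l's match ⇒ only the (l;m) 3-j factors differ between A and B.
A: triangle coeff Δ(4,5,5) = 1/3153150; Σ_t [3,4]: t=3:−1/25920 t=4:+1/11520 = 1/20736; (3j)²=5/429 [(4 5 5; -2 4 -2)], sign=-1
B: triangle coeff Δ(4,5,5) = 1/3153150; Σ_t [4,4]: t=4:+1/69120 = 1/69120; (3j)²=2/143 [(4 5 5; -4 4 0)], sign=-1
I_A²/I_B² = (5/429)/(2/143) = 5/6

5/6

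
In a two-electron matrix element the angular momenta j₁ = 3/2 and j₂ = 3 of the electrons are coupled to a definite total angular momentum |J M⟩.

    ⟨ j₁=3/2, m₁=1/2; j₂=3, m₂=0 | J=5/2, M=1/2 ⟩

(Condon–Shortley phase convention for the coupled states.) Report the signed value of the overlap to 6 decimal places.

-0.414039

√[6·2!1!4!/8! · 2!1!3!3!3!2!] = √(216/35)
  +(−1)^0/∏(0,2,1,3,0,1)! = 1/12  (running 1/12)
  +(−1)^1/∏(1,1,0,2,1,2)! = -1/4  (running -1/6)
⟨..|..⟩ = √(216/35)·(-1/6) = -0.414039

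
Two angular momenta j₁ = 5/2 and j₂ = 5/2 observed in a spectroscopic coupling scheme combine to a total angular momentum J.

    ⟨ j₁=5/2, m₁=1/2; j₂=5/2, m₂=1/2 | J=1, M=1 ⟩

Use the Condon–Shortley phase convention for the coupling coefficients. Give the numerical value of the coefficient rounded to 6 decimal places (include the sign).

+0.507093  (= +√(9/35))

j₁+j₂−J=4  J+j₁−j₂=1  J−j₁+j₂=1  j₁+j₂+J+1=7
(j₁±m₁, j₂±m₂, J±M) = (3,2,3,2,2,0)
P² = 144/35
sum k=2..2:
  [2] +1/4 = 1/4
S = 1/4
C² = P²·S² = 9/35 ; C = +0.507093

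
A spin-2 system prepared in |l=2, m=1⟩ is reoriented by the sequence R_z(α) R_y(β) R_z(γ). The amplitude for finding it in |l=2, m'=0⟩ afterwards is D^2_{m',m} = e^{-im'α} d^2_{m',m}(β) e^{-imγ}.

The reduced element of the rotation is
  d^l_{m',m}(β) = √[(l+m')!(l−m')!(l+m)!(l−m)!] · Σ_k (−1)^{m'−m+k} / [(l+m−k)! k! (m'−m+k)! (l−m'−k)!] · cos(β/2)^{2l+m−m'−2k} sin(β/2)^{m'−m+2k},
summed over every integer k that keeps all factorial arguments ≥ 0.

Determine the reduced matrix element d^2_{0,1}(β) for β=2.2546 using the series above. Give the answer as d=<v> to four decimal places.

d=-0.5998

d^2_{0,1}(β=2.2546) via the finite sum:
c=cos(2.254600/2)=0.429100, s=sin(2.254600/2)=0.903257; N=√[2·2·6·1]=4.898979
The bounds max(0,m−m')=1 and min(l+m,l−m')=2 give 2 terms
  k=1: (−1)^0·4.8990/(2)·0.4291^3·0.9033^1 = +0.174809
  k=2: (−1)^1·4.8990/(2)·0.4291^1·0.9033^3 = -0.774583
d^2_{0,1}(2.2546) = +0.174809 -0.774583 = -0.599775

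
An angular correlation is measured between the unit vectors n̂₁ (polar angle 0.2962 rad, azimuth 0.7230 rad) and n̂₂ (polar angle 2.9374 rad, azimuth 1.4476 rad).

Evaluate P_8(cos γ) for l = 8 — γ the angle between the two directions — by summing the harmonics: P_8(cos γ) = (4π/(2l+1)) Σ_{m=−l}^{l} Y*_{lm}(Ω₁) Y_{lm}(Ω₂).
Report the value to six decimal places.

Expand P_8 via completeness: Σ_{m} conj(Y_{8,m}) at Ω₁ times Y_{8,m} at Ω₂ —
  term(m=-8) = +0.000000+0.000000i   from Y*(Ω₁)=+0.000024-0.000013i, Y(Ω₂)=+0.000001+0.000001i
  term(m=-7) = -0.000000-0.000000i   from Y*(Ω₁)=+0.000122-0.000335i, Y(Ω₂)=+0.000022-0.000019i
  term(m=-6) = -0.000000+0.000001i   from Y*(Ω₁)=-0.001083-0.002756i, Y(Ω₂)=-0.000259-0.000236i
  term(m=-5) = +0.000049-0.000025i   from Y*(Ω₁)=-0.015725-0.008055i, Y(Ω₂)=-0.001795+0.002536i
  term(m=-4) = -0.001544-0.000383i   from Y*(Ω₁)=-0.075219+0.019174i, Y(Ω₂)=+0.018057+0.009696i
  term(m=-3) = +0.013871+0.020145i   from Y*(Ω₁)=-0.138678+0.203489i, Y(Ω₂)=+0.035880-0.092619i
  term(m=-2) = +0.021190-0.173404i   from Y*(Ω₁)=+0.064966+0.517871i, Y(Ω₂)=-0.324598-0.081637i
  term(m=-1) = -0.292971+0.259350i   from Y*(Ω₁)=+0.433807+0.382787i, Y(Ω₂)=-0.083108+0.671179i
  term(m=+0) = -0.029813-0.000000i   from Y*(Ω₁)=-0.067794-0.000000i, Y(Ω₂)=+0.439763+0.000000i
  term(m=+1) = -0.292971-0.259350i   from Y*(Ω₁)=-0.433807+0.382787i, Y(Ω₂)=+0.083108+0.671179i
  term(m=+2) = +0.021190+0.173404i   from Y*(Ω₁)=+0.064966-0.517871i, Y(Ω₂)=-0.324598+0.081637i
  term(m=+3) = +0.013871-0.020145i   from Y*(Ω₁)=+0.138678+0.203489i, Y(Ω₂)=-0.035880-0.092619i
  term(m=+4) = -0.001544+0.000383i   from Y*(Ω₁)=-0.075219-0.019174i, Y(Ω₂)=+0.018057-0.009696i
  term(m=+5) = +0.000049+0.000025i   from Y*(Ω₁)=+0.015725-0.008055i, Y(Ω₂)=+0.001795+0.002536i
  term(m=+6) = -0.000000-0.000001i   from Y*(Ω₁)=-0.001083+0.002756i, Y(Ω₂)=-0.000259+0.000236i
  term(m=+7) = -0.000000+0.000000i   from Y*(Ω₁)=-0.000122-0.000335i, Y(Ω₂)=-0.000022-0.000019i
  term(m=+8) = +0.000000-0.000000i   from Y*(Ω₁)=+0.000024+0.000013i, Y(Ω₂)=+0.000001-0.000001i
Total Σ_m = -0.548625-0.000000i. Multiply by 0.739198: -0.405543-0.000000i. P_8(cos γ) = -0.405543

-0.405543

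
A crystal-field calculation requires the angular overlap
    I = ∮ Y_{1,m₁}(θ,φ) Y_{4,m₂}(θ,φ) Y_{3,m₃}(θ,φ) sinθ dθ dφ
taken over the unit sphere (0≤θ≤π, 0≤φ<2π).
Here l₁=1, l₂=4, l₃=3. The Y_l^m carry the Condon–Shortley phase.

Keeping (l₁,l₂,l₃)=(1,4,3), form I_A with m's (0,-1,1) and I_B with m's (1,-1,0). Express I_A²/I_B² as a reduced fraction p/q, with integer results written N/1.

Shared (l₁,l₂,l₃)=(1,4,3): N and (l;000)² cancel in I_A²/I_B².
A: Δ = 2!·0!·6!/9! = 1/252; Racah Σ t=1..1: t=1:−1/48 = -1/48; ⇒ 3j(1 4 3; 0 -1 1)² = 5/84, sgn -1
B: Δ = 2!·0!·6!/9! = 1/252; Racah Σ t=0..0: t=0:+1/72 = 1/72; ⇒ 3j(1 4 3; 1 -1 0)² = 5/126, sgn -1
I_A²/I_B² = (5/84)/(5/126) = 3/2

3/2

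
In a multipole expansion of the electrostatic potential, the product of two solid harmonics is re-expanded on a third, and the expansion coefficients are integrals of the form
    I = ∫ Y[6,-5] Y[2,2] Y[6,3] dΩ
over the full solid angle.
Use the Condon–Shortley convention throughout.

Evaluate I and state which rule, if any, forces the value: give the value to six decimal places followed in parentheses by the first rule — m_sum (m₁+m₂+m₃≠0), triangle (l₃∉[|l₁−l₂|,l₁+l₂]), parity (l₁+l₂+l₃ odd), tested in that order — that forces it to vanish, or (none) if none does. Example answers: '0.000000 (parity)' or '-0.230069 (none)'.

Checks pass: Σm=0; 14 even; l₃=6∈[4,8].
(2·6+1)(2·2+1)(2·6+1) = 845
Δ: 2! 10! 2! / 15! → 1/90090
sum: t=0:+1/69120 t=1:−1/14400 t=2:+1/69120 = -7/172800
3j²(6 2 6; 0 0 0) = Δ·Π!·Σ² = 14/715  (sign -1)
sum: t=2:+1/1451520 = 1/1451520
3j²(6 2 6; -5 2 3) = Δ·Π!·Σ² = 1/91  (sign -1)
combine: 4πI² = 845·14/715·1/91 = 2/11
take √, sign +1: I = 0.12028562
No selection rule forces the value: the integral is nonzero (none).

0.120286 (none)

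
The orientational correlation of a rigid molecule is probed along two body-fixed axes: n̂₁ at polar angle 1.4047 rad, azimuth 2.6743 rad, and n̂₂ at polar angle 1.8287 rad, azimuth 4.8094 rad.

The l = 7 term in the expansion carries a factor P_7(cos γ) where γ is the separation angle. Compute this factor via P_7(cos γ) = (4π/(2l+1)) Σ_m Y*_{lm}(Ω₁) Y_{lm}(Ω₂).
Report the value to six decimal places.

-0.302998

Summing Y*_{l m}(θ₁,φ₁)·Y_{l m}(θ₂,φ₂) over m ∈ [−7, 7]; prefactor 4π/(2·7+1) = 0.837758:
  m=-7: (+0.450014-0.058585i) × (-0.248182-0.307485i) = -0.129700-0.123833i  (running Σ = -0.129700-0.123833i)
  m=-6: (-0.268565-0.094348i) × (+0.325776-0.214402i) = -0.107720+0.026844i  (running Σ = -0.237420-0.096989i)
  m=-5: (-0.152951-0.159109i) × (-0.022314-0.042338i) = -0.003323+0.010026i  (running Σ = -0.240743-0.086963i)
  m=-4: (+0.089241+0.290162i) × (+0.326268-0.133369i) = +0.067815+0.082769i  (running Σ = -0.172928-0.004194i)
  m=-3: (-0.023243+0.136288i) × (+0.019754+0.065947i) = -0.009447+0.001159i  (running Σ = -0.182375-0.003034i)
  m=-2: (+0.180887-0.244881i) × (+0.309327-0.060781i) = +0.041069-0.086743i  (running Σ = -0.141306-0.089777i)
  m=-1: (+0.093971-0.047415i) × (+0.010800+0.110983i) = +0.006277+0.009917i  (running Σ = -0.135029-0.079860i)
  m=0: (-0.303675-0.000000i) × (+0.301701+0.000000i) = -0.091619-0.000000i  (running Σ = -0.226648-0.079860i)
  m=1: (-0.093971-0.047415i) × (-0.010800+0.110983i) = +0.006277-0.009917i  (running Σ = -0.220371-0.089777i)
  m=2: (+0.180887+0.244881i) × (+0.309327+0.060781i) = +0.041069+0.086743i  (running Σ = -0.179302-0.003034i)
  m=3: (+0.023243+0.136288i) × (-0.019754+0.065947i) = -0.009447-0.001159i  (running Σ = -0.188749-0.004194i)
  m=4: (+0.089241-0.290162i) × (+0.326268+0.133369i) = +0.067815-0.082769i  (running Σ = -0.120934-0.086963i)
  m=5: (+0.152951-0.159109i) × (+0.022314-0.042338i) = -0.003323-0.010026i  (running Σ = -0.124257-0.096989i)
  m=6: (-0.268565+0.094348i) × (+0.325776+0.214402i) = -0.107720-0.026844i  (running Σ = -0.231978-0.123833i)
  m=7: (-0.450014-0.058585i) × (+0.248182-0.307485i) = -0.129700+0.123833i  (running Σ = -0.361677+0.000000i)
Accumulated sum -0.361677+0.000000i; after 4π/(2l+1) scaling, -0.302998+0.000000i ⇒ P_7 = -0.302998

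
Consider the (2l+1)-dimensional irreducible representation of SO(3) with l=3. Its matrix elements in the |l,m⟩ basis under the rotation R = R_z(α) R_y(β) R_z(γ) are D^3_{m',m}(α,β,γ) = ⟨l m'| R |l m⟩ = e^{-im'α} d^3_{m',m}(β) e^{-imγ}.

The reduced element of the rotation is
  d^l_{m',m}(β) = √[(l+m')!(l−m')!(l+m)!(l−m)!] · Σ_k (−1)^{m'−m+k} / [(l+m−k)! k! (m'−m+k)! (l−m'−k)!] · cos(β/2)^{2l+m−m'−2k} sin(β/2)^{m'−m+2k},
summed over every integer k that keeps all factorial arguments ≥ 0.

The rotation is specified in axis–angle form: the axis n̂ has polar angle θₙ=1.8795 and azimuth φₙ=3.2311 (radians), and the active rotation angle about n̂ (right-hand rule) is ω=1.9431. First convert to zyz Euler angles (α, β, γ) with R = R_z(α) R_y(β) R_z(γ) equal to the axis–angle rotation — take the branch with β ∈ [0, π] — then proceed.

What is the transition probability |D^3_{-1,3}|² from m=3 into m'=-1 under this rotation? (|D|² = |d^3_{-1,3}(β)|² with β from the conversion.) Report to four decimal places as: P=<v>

Axis–angle → zyz. n̂ = (sinθₙcosφₙ, sinθₙsinφₙ, cosθₙ) = (-0.948914, -0.085162, -0.303824), ω = 1.9431.
R = I cosω + sinω [n̂]ₓ + (1−cosω) n̂n̂ᵀ gives
  R = [+0.864222, +0.393217, +0.313848; -0.172801, -0.353871, +0.919192; +0.472505, -0.848619, -0.237875]
β = atan2(√(R₁₃²+R₂₃²), R₃₃) = 1.810974; α = atan2(R₂₃, R₁₃) mod 2π = 1.241768; γ = atan2(R₃₂, −R₃₁) mod 2π = 4.204346
Split into d^3_{-1,3}(β=1.8110) × two z-phases.
With c≡cos(β/2)=0.617303 and s≡sin(β/2)=0.786726, N=[2·24·720·1]^{1/2}=185.903201
The bounds max(0,m−m')=4 and min(l+m,l−m')=4 give 1 term
  k=4: (−1)^0·185.9032/(48)·0.6173^2·0.7867^4 = +0.565373
d^3_{-1,3}(1.8110) = +0.565373
|D^3_{-1,3}|² = |d^3_{-1,3}(β)|² = (+0.565373)² = 0.319647 (the z-rotation phases have unit modulus)

P=0.3196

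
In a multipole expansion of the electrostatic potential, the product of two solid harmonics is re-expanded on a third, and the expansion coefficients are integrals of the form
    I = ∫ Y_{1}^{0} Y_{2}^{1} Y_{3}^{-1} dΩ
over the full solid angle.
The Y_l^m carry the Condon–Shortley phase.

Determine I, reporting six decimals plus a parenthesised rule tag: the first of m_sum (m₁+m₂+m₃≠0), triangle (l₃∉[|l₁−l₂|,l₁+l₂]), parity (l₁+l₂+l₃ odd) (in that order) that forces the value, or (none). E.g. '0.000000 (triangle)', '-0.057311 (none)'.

-0.233597 (none)

Checks pass: Σm=0; 6 even; l₃=3∈[1,3].
(2·1+1)(2·2+1)(2·3+1) = 105
Δ: 0! 2! 4! / 7! → 1/105
sum: t=0:+1/4 = 1/4
3j²(1 2 3; 0 0 0) = Δ·Π!·Σ² = 3/35  (sign -1)
sum: t=0:+1/6 = 1/6
3j²(1 2 3; 0 1 -1) = Δ·Π!·Σ² = 8/105  (sign +1)
combine: 4πI² = 105·3/35·8/105 = 24/35
take √, sign -1: I = -0.23359668
No selection rule forces the value: the integral is nonzero (none).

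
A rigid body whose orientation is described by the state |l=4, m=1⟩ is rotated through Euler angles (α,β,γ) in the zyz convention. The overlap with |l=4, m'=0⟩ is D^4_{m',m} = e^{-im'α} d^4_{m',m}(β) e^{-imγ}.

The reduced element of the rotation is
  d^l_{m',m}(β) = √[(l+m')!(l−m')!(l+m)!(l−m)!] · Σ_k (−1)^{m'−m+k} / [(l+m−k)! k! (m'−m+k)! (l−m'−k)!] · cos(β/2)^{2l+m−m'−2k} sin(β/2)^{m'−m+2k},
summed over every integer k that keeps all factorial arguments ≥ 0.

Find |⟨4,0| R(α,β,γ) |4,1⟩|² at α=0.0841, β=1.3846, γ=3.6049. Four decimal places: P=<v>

First d^4_{0,1}(β=1.3846), then the phase factors e^{-i(0)α} and e^{-i(1)γ}:
With c≡cos(β/2)=0.769780 and s≡sin(β/2)=0.638309, N=[24·24·120·6]^{1/2}=643.987578
k∈{1,2,3,4} keeps every argument non-negative
  k=1: (−1)^0·643.9876/(144)·0.7698^7·0.6383^1 = +0.457206
  k=2: (−1)^1·643.9876/(24)·0.7698^5·0.6383^3 = -1.886222
  k=3: (−1)^2·643.9876/(24)·0.7698^3·0.6383^5 = +1.296947
  k=4: (−1)^3·643.9876/(144)·0.7698^1·0.6383^7 = -0.148628
d^4_{0,1}(1.3846) = +0.457206 -1.886222 +1.296947 -0.148628 = -0.280697
|D^4_{0,1}|² = |d^4_{0,1}(β)|² = (-0.280697)² = 0.078791 (the z-rotation phases have unit modulus)

P=0.0788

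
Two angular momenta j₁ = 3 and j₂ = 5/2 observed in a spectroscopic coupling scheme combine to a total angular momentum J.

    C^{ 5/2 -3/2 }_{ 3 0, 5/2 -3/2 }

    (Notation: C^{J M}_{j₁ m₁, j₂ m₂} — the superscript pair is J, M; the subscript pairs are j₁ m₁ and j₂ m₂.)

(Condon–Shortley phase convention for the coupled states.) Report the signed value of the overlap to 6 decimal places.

j₁+j₂−J=3  J+j₁−j₂=3  J−j₁+j₂=2  j₁+j₂+J+1=9
(j₁±m₁, j₂±m₂, J±M) = (3,3,1,4,1,4)
P² = 864/35
sum k=0..1:
  [0] +1/36 = 1/36
  [1] −1/8 = -1/8
S = -7/72
C² = P²·S² = 7/30 ; C = -0.483046

−√(7/30) = -0.483046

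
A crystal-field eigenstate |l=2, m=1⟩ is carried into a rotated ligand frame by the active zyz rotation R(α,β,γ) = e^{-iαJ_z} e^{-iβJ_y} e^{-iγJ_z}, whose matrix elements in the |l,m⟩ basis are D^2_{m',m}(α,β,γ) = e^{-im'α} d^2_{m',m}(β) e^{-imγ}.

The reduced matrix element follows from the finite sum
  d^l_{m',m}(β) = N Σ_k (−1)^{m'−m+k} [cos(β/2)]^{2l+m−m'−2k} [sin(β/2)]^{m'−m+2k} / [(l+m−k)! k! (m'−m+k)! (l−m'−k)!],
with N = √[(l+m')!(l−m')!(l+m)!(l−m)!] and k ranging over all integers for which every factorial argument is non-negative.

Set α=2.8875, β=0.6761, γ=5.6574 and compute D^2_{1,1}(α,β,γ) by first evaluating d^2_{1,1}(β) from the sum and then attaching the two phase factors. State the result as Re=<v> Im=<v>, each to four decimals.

First d^2_{1,1}(β=0.6761), then the phase factors e^{-i(1)α} and e^{-i(1)γ}:
Half-angle: c=0.943403, s=0.331648. N=√(6·1·6·1)=6.000000
k∈{0,1} keeps every argument non-negative
  k=0: (−1)^0·6.0000/(6)·0.9434^4·0.3316^0 = +0.792117
  k=1: (−1)^1·6.0000/(2)·0.9434^2·0.3316^2 = -0.293678
d^2_{1,1}(0.6761) = +0.792117 -0.293678 = +0.498439
D = (-0.967892-0.251367i)·(+0.498439)·(+0.810503+0.585734i) = -0.317628-0.384128i

Re=-0.3176 Im=-0.3841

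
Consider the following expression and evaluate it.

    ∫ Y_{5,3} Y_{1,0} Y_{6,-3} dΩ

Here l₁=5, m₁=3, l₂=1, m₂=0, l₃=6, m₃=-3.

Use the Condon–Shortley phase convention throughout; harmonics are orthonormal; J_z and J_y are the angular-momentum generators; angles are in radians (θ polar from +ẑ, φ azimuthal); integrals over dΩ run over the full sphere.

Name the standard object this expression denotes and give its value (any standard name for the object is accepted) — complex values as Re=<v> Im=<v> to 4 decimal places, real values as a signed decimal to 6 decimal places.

Gaunt coefficient, -0.212310

This is a Gaunt coefficient — the integral of a triple product of spherical harmonics over the sphere.
m-sum 0 ✓  L=12 even ✓  4≤6≤6 ✓
Π(2lᵢ+1) = 11×3×13 = 429
triangle coeff Δ(5,1,6) = 1/858
Σ_t [0,0]: t=0:+1/14400 = 1/14400
(3j)²=6/143 [(5 1 6; 0 0 0)], sign=+1
Σ_t [0,0]: t=0:+1/80640 = 1/80640
(3j)²=9/286 [(5 1 6; 3 0 -3)], sign=-1
⇒ 4πI² = 81/143
I = (-1)√(81/143/(4π)) = -0.21230956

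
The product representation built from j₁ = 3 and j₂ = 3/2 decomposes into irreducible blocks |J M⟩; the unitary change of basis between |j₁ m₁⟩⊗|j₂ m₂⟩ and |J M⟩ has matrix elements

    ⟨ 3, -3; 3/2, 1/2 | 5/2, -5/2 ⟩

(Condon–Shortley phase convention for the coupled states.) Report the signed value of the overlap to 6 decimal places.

+√(15/28) ≈ +0.731925

√[6·2!4!1!/8! · 0!6!2!1!0!5!] = √(8640/7)
  +(−1)^2/∏(2,0,4,0,0,1)! = 1/48  (running 1/48)
⟨..|..⟩ = √(8640/7)·(1/48) = +0.731925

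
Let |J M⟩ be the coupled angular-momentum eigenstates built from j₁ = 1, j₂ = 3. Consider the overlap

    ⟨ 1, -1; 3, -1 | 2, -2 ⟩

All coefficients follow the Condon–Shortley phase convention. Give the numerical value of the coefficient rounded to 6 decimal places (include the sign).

triangle: 2!*0!*4!/7! = 48/5040
(j±m)!: 0!*2!*2!*4!*0!*4! = 2304
prefactor² = (2J+1)*Δ*N² = 768/7
  k=2: +1/(2!*0!*0!*0!*0!*4!) = 1/48
Σ = 1/48  ⇒  CG² = 768/7*(1/48)² = 1/21
CG = +√(1/21) = +0.218218

+√(1/21) = +0.218218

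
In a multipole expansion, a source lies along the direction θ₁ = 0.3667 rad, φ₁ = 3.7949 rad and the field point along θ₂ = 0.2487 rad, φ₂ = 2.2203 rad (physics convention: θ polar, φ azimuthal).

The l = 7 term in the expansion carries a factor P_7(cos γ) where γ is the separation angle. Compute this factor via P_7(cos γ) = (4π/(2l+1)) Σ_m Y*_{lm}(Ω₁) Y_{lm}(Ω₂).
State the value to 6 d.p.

Expand P_7 via completeness: Σ_{m} conj(Y_{7,m}) at Ω₁ times Y_{7,m} at Ω₂ —
  m=-7: Y*=+0.000053+0.000377i  Y=-0.000027-0.000005i  product +0.000000-0.000000i
  m=-6: Y*=-0.002642-0.002605i  Y=+0.000294-0.000277i  product -0.000001-0.000000i
  m=-5: Y*=+0.022279+0.002798i  Y=+0.000393+0.003696i  product -0.000002+0.000083i
  m=-4: Y*=-0.081430+0.047532i  Y=-0.020586-0.012440i  product +0.002268+0.000035i
  m=-3: Y*=+0.104620-0.255151i  Y=+0.103050-0.040887i  product +0.000349-0.030571i
  m=-2: Y*=+0.135991+0.502733i  Y=-0.093385+0.335093i  product -0.181162-0.001378i
  m=-1: Y*=-0.375406-0.287349i  Y=-0.386416-0.508829i  product -0.001149+0.302054i
  m=+0: Y*=-0.182443-0.000000i  Y=+0.330801+0.000000i  product -0.060352-0.000000i
  m=+1: Y*=+0.375406-0.287349i  Y=+0.386416-0.508829i  product -0.001149-0.302054i
  m=+2: Y*=+0.135991-0.502733i  Y=-0.093385-0.335093i  product -0.181162+0.001378i
  m=+3: Y*=-0.104620-0.255151i  Y=-0.103050-0.040887i  product +0.000349+0.030571i
  m=+4: Y*=-0.081430-0.047532i  Y=-0.020586+0.012440i  product +0.002268-0.000035i
  m=+5: Y*=-0.022279+0.002798i  Y=-0.000393+0.003696i  product -0.000002-0.000083i
  m=+6: Y*=-0.002642+0.002605i  Y=+0.000294+0.000277i  product -0.000001+0.000000i
  m=+7: Y*=-0.000053+0.000377i  Y=+0.000027-0.000005i  product +0.000000+0.000000i
Total Σ_m = -0.419747-0.000000i. Multiply by 0.837758: -0.351646-0.000000i. P_7(cos γ) = -0.351646

-0.351646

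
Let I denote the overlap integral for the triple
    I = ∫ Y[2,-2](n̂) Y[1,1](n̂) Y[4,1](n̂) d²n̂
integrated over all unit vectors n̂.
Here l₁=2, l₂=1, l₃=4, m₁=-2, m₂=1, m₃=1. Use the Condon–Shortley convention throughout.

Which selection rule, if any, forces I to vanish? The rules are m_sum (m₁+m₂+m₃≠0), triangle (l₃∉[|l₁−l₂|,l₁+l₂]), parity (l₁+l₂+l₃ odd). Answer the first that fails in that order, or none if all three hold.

Σmᵢ = 0  ✓
l₃∈[|l₁−l₂|,l₁+l₂]=[1,3] required, l₃=4 fails  ✗
Σlᵢ = 7 ⇒ odd

triangle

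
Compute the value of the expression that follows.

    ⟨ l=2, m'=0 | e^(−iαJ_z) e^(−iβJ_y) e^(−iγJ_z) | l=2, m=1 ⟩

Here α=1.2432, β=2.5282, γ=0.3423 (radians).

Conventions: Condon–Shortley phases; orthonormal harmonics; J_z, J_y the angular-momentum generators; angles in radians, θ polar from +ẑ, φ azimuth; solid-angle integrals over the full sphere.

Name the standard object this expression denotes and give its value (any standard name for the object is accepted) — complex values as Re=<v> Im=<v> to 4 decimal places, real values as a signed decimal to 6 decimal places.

This is a Wigner D-matrix element — the rotation-matrix element ⟨l m'| R(α,β,γ) |l m⟩ in the angular-momentum basis.
D^2_{0,1}(1.2432,2.5282,0.3423) = e^{-i·0·1.2432}·d^2_{0,1}(2.5282)·e^{-i·1·0.3423}. Compute d first:
With c≡cos(β/2)=0.301911 and s≡sin(β/2)=0.953336, N=[2·2·6·1]^{1/2}=4.898979
Admissible k: 1..2 (factorial args all ≥0)
  k=1: (−1)^0·4.8990/(2)·0.3019^3·0.9533^1 = +0.064262
  k=2: (−1)^1·4.8990/(2)·0.3019^1·0.9533^3 = -0.640756
d^2_{0,1}(2.5282) = +0.064262 -0.640756 = -0.576493
Phases: e^{-i·(0)·1.2432}=+1.000000+0.000000i, e^{-i·(1)·0.3423}=+0.941985-0.335655i ⇒ D=-0.543048+0.193503i

Wigner D-matrix element, Re=-0.5430 Im=0.1935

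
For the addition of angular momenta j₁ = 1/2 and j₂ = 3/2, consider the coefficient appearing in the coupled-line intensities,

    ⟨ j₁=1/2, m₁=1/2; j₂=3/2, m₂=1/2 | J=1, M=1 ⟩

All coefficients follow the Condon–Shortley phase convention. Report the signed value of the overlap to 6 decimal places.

+√(1/4) = +0.500000

√[3·1!0!2!/4! · 1!0!2!1!2!0!] = √(1)
  +(−1)^0/∏(0,1,0,2,0,0)! = 1/2  (running 1/2)
⟨..|..⟩ = √(1)·(1/2) = +0.500000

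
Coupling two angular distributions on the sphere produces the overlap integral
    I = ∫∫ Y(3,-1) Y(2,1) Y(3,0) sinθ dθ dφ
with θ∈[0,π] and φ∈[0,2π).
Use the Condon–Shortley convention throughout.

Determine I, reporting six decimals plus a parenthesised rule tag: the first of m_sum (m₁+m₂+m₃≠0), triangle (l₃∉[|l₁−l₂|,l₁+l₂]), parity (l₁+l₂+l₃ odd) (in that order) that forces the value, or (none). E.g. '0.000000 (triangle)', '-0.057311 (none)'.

m-sum 0 ✓  L=8 even ✓  1≤3≤5 ✓
Π(2lᵢ+1) = 7×5×7 = 245
triangle coeff Δ(3,2,3) = 1/3780
Σ_t [0,2]: t=0:+1/24 t=1:−1/4 t=2:+1/24 = -1/6
(3j)²=4/105 [(3 2 3; 0 0 0)], sign=+1
Σ_t [1,2]: t=1:−1/12 t=2:+1/8 = 1/24
(3j)²=1/210 [(3 2 3; -1 1 0)], sign=-1
⇒ 4πI² = 2/45
I = (-1)√(2/45/(4π)) = -0.05947080
No selection rule forces the value: the integral is nonzero (none).

-0.059471 (none)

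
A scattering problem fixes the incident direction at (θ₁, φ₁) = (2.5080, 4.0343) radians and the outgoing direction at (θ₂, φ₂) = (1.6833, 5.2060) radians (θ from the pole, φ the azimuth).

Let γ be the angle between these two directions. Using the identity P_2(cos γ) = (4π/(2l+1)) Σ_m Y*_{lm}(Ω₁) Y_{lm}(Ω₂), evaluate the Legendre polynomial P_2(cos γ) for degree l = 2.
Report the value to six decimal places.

-0.347280

Expand P_2 via completeness: Σ_{m} conj(Y_{2,m}) at Ω₁ times Y_{2,m} at Ω₂ —
  m=-2: Y*=-0.02884 + 0.13229j  Y=-0.21016 + 0.31828j  product -0.03605 - 0.03698j
  m=-1: Y*=0.23123 + 0.28706j  Y=-0.04083 - 0.07590j  product 0.01234 - 0.02927j
  m=+0: Y*=0.29913 + 0.00000j  Y=-0.30347 + 0.00000j  product -0.09078 + 0.00000j
  m=+1: Y*=-0.23123 + 0.28706j  Y=0.04083 - 0.07590j  product 0.01234 + 0.02927j
  m=+2: Y*=-0.02884 - 0.13229j  Y=-0.21016 - 0.31828j  product -0.03605 + 0.03698j
Accumulated sum -0.13818 - 0.00000j; after 4π/(2l+1) scaling, -0.34728 - 0.00000j ⇒ P_2 = -0.347280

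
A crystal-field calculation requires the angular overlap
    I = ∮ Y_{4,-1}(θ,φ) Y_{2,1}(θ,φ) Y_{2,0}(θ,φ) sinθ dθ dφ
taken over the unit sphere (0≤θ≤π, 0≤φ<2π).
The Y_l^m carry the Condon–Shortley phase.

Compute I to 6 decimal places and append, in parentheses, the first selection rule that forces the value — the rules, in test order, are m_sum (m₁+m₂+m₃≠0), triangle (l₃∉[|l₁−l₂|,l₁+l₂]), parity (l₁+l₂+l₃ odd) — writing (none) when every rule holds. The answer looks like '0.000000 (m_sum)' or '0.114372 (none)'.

Rules hold: Σm=0, L=8 even, 2≤2≤6.
N = 9·5·5 = 225
Δ = 4!·4!·0!/9! = 1/630
Racah Σ t=2..2: t=2:+1/16 = 1/16
⇒ 3j(4 2 2; 0 0 0)² = 2/35, sgn +1
Racah Σ t=3..3: t=3:−1/24 = -1/24
⇒ 3j(4 2 2; -1 1 0)² = 1/21, sgn -1
4πI² = N·(3j₀)²·(3jₘ)² = 30/49
I = -1·√(0.612245/4π) = -0.22072812
No selection rule forces the value: the integral is nonzero (none).

-0.220728 (none)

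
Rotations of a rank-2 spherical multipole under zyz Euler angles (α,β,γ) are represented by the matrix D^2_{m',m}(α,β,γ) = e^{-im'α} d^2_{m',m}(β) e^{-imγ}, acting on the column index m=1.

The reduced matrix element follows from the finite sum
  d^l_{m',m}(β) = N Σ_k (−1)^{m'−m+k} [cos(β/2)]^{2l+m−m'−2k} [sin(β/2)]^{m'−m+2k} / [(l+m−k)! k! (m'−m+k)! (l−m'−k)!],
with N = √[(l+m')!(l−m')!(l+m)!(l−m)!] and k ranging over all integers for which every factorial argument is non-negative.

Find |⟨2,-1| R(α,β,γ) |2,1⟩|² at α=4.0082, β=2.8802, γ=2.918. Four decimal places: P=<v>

D^2_{-1,1}(4.0082,2.8802,2.9180) = e^{-i·-1·4.0082}·d^2_{-1,1}(2.8802)·e^{-i·1·2.9180}. Compute d first:
Half-angle: c=0.130325, s=0.991471. N=√(1·6·6·1)=6.000000
k: max(0,(1)−(-1))=2 … min(2+(1),2−(-1))=3
  k=2: (−1)^0·6.0000/(2)·0.1303^2·0.9915^2 = +0.050088
  k=3: (−1)^1·6.0000/(6)·0.1303^0·0.9915^4 = -0.966319
d^2_{-1,1}(2.8802) = +0.050088 -0.966319 = -0.916231
|D^2_{-1,1}|² = |d^2_{-1,1}(β)|² = (-0.916231)² = 0.839480 (the z-rotation phases have unit modulus)

P=0.8395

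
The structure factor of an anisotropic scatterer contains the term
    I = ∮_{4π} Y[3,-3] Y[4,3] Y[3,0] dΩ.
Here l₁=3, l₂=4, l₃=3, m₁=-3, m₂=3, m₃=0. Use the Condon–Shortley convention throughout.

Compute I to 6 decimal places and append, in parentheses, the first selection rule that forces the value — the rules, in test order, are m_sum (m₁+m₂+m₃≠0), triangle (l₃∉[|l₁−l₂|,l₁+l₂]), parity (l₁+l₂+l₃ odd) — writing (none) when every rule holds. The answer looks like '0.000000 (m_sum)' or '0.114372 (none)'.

Rules hold: Σm=0, L=10 even, 1≤3≤7.
N = 7·9·7 = 441
Δ = 4!·2!·4!/11! = 1/34650
Racah Σ t=1..3: t=1:−1/72 t=2:+1/16 t=3:−1/72 = 5/144
⇒ 3j(3 4 3; 0 0 0)² = 2/77, sgn -1
Racah Σ t=4..4: t=4:+1/288 = 1/288
⇒ 3j(3 4 3; -3 3 0)² = 1/22, sgn -1
4πI² = N·(3j₀)²·(3jₘ)² = 63/121
I = +1·√(0.520661/4π) = 0.20355073
No selection rule forces the value: the integral is nonzero (none).

0.203551 (none)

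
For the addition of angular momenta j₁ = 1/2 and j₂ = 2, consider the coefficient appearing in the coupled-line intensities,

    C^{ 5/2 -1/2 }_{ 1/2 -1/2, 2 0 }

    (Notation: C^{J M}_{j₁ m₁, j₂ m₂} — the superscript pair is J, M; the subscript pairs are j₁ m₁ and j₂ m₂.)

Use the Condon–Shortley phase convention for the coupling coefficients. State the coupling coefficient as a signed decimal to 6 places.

√[6·0!1!4!/6! · 0!1!2!2!2!3!] = √(48/5)
  +(−1)^0/∏(0,0,1,2,0,2)! = 1/4  (running 1/4)
⟨..|..⟩ = √(48/5)·(1/4) = +0.774597

+√(3/5) ≈ +0.774597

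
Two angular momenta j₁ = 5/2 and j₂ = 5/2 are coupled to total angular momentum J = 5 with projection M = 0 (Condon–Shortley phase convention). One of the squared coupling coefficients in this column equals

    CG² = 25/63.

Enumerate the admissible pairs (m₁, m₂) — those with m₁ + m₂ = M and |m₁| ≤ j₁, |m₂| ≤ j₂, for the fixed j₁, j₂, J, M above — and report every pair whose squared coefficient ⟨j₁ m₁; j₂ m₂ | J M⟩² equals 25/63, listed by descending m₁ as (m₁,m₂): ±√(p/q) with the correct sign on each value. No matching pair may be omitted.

Admissible pairs with m₁+m₂ = M = 0: (-5/2,5/2), (-3/2,3/2), (-1/2,1/2), (1/2,-1/2), (3/2,-3/2), (5/2,-5/2)
  (m₁,m₂)=(5/2,-5/2): CG² = 1/252, CG = +√(1/252)
  (m₁,m₂)=(3/2,-3/2): CG² = 25/252, CG = +√(25/252)
  (m₁,m₂)=(1/2,-1/2): CG² = 25/63, CG = +√(25/63)   ← matches the target
  (m₁,m₂)=(-1/2,1/2): CG² = 25/63, CG = +√(25/63)   ← matches the target
  (m₁,m₂)=(-3/2,3/2): CG² = 25/252, CG = +√(25/252)
  (m₁,m₂)=(-5/2,5/2): CG² = 1/252, CG = +√(1/252)
Pairs with CG² = 25/63: (1/2,-1/2): +√(25/63); (-1/2,1/2): +√(25/63)

(1/2,-1/2): +√(25/63); (-1/2,1/2): +√(25/63)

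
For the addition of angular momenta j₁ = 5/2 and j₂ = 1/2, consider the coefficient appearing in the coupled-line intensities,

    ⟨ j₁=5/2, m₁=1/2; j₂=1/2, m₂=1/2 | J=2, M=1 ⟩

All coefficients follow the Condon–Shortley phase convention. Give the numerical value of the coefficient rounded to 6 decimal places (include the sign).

−√(1/3) ≈ -0.577350

triangle: 1!*4!*0!/6! = 24/720
(j±m)!: 3!*2!*1!*0!*3!*1! = 72
prefactor² = (2J+1)*Δ*N² = 12
  k=1: −1/(1!*0!*1!*0!*3!*0!) = -1/6
Σ = -1/6  ⇒  CG² = 12*(-1/6)² = 1/3
CG = −√(1/3) = -0.577350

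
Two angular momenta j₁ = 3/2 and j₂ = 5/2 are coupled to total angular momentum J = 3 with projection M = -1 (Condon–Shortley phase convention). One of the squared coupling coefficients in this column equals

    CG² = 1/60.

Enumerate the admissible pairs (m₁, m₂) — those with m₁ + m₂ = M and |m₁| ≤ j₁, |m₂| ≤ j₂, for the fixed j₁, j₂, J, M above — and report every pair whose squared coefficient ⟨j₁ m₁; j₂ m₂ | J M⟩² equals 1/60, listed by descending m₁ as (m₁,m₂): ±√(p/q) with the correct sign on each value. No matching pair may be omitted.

(-1/2,-1/2): −√(1/60)

Admissible pairs with m₁+m₂ = M = -1: (-3/2,1/2), (-1/2,-1/2), (1/2,-3/2), (3/2,-5/2)
  (m₁,m₂)=(3/2,-5/2): CG² = 1/8, CG = +√(1/8)
  (m₁,m₂)=(1/2,-3/2): CG² = 49/120, CG = +√(49/120)
  (m₁,m₂)=(-1/2,-1/2): CG² = 1/60, CG = −√(1/60)   ← matches the target
  (m₁,m₂)=(-3/2,1/2): CG² = 9/20, CG = −√(9/20)
Pairs with CG² = 1/60: (-1/2,-1/2): −√(1/60)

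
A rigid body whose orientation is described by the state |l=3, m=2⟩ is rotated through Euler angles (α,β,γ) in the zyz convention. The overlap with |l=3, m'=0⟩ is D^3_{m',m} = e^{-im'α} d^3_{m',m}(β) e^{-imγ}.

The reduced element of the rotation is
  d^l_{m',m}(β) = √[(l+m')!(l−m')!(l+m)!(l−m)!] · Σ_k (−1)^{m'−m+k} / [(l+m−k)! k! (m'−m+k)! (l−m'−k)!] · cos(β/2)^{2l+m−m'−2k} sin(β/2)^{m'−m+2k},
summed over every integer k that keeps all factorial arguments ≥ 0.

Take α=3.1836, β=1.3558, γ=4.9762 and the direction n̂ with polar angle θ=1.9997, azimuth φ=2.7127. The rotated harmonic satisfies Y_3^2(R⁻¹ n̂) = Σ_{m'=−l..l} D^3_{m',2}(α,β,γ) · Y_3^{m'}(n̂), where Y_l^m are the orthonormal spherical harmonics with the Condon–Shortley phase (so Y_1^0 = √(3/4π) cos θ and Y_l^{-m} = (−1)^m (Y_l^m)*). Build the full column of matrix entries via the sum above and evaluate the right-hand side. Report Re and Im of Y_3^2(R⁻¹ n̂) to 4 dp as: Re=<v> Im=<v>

Re=0.0703 Im=0.3565

Need the full column D^3_{m',2} for m'=−3..3 at α=3.1836, β=1.3558, γ=4.9762.
cos(β/2)=0.778891, sin(β/2)=0.627159
d^3_{-3,2}: single k=5 term ⇒ +0.185114;  D = +0.170386-0.072360i
d^3_{-2,2}: k∈[4..5] ⇒ +0.469282 -0.060851 = +0.408431;  D = -0.368899+0.175299i
d^3_{-1,2}: k∈[3..4] ⇒ +0.737213 -0.238982 = +0.498232;  D = +0.440630-0.232551i
d^3_{0,2}: k∈[2..3] ⇒ +0.792909 -0.514073 = +0.278836;  D = -0.240917+0.140389i
d^3_{1,2}: k∈[1..2] ⇒ +0.568542 -0.737213 = -0.168672;  D = -0.142039+0.090968i
d^3_{2,2}: k∈[0..1] ⇒ +0.223286 -0.723824 = -0.500538;  D = +0.409795-0.287413i
d^3_{3,2}: single k=0 term ⇒ -0.440390;  D = -0.349614+0.267794i
Y_3^{m'}(θ=1.9997,φ=2.7127) and Σ D·Y over m':
  (+0.1704-0.0724i)·(-0.0880-0.3012i)  (-0.3689+0.1753i)·(-0.2299-0.2659i)  (+0.4406-0.2326i)·(+0.0361+0.0165i)  (-0.2409+0.1404i)·(+0.3314+0.0000i)  (-0.1420+0.0910i)·(-0.0361+0.0165i)  (+0.4098-0.2874i)·(-0.2299+0.2659i)  (-0.3496+0.2678i)·(+0.0880-0.3012i)
Y_3^2(R⁻¹ n̂) = +0.070321+0.356490i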